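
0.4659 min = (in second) 1 min = 60 s, so 0.4659 min = 0.4659 * 60 = 27.954 s. 27.954 s = 27.954 second ≈ 27.95 second (4 s.f.). Final answer: 27.95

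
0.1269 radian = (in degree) 0.1269 radian = 0.1269 rad. 1 degree = 0.017453293 rad, so 0.1269 rad = 0.1269 / 0.017453293 = 7.2708344 degree ≈ 7.271 degree (4 s.f.). Final answer: 7.271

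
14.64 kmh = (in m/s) 4.067. Check: 1 kmh = 0.27777778 m/s, so 14.64 kmh = 14.64 * 0.27777778 = 4.0666667 m/s. Result: 4.0666667 m/s ≈ 4.067 m/s (4 s.f.).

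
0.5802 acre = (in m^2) 1 acre = 4046.8564 m^2, so 0.5802 acre = 0.5802 * 4046.8564 = 2347.9861 m^2. Result: 2347.9861 m^2 ≈ 2348 m^2 (4 s.f.). Final answer: 2348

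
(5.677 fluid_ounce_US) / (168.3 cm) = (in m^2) 1 fluid_ounce_US = 2.957353e-05 m^3, so 5.677 fluid_ounce_US = 5.677 * 2.957353e-05 = 0.00016788893 m^3. 1 cm = 0.01 m, so 168.3 cm = 168.3 * 0.01 = 1.683 m. Combine: 0.00016788893 m^3 / 1.683 m = 9.975575e-05 m^2. Result: 9.975575e-05 m^2 ≈ 9.976e-05 m^2 (4 s.f.). Final answer: 9.976e-05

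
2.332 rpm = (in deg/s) 1 rpm = 0.10471976 rad/s, so 2.332 rpm = 2.332 * 0.10471976 = 0.24420647 rad/s. 1 deg/s = 0.017453293 rad/s, so 0.24420647 rad/s = 0.24420647 / 0.017453293 = 13.992 deg/s ≈ 13.99 deg/s (4 s.f.). Final answer: 13.99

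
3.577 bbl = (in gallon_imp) 1 bbl = 0.15898729 m^3, so 3.577 bbl = 3.577 * 0.15898729 = 0.56869755 m^3. 1 gallon_imp = 0.00454609 m^3, so 0.56869755 m^3 = 0.56869755 / 0.00454609 = 125.09597 gallon_imp ≈ 125.1 gallon_imp (4 s.f.). Final answer: 125.1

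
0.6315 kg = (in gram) 631.5. Check: 1 gram = 0.001 kg, so 0.6315 kg = 0.6315 / 0.001 = 631.5 gram.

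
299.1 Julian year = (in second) 9.439e+09. Check: 1 Julian year = 31557600 s, so 299.1 Julian year = 299.1 * 31557600 = 9.4388782e+09 s. 9.4388782e+09 s = 9.4388782e+09 second ≈ 9.439e+09 second (4 s.f.).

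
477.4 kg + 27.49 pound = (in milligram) 477.4 kg is already in kg. 1 pound = 0.45359237 kg, so 27.49 pound = 27.49 * 0.45359237 = 12.469254 kg. Sum: 477.4 + 12.469254 = 489.86925 kg. 1 milligram = 1e-06 kg, so 489.86925 kg = 489.86925 / 1e-06 = 4.8986925e+08 milligram ≈ 4.899e+08 milligram (4 s.f.). Final answer: 4.899e+08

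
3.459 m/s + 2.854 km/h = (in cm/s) 425.2. Check: 3.459 m/s is already in m/s. 1 km/h = 0.27777778 m/s, so 2.854 km/h = 2.854 * 0.27777778 = 0.79277778 m/s. Sum: 3.459 + 0.79277778 = 4.2517778 m/s. 1 cm/s = 0.01 m/s, so 4.2517778 m/s = 4.2517778 / 0.01 = 425.17778 cm/s ≈ 425.2 cm/s (4 s.f.).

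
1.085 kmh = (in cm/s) 30.14. Check: 1 kmh = 0.27777778 m/s, so 1.085 kmh = 1.085 * 0.27777778 = 0.30138889 m/s. 1 cm/s = 0.01 m/s, so 0.30138889 m/s = 0.30138889 / 0.01 = 30.138889 cm/s ≈ 30.14 cm/s (4 s.f.).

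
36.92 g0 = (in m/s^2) 1 g0 = 9.80665 m/s^2, so 36.92 g0 = 36.92 * 9.80665 = 362.06152 m/s^2. Result: 362.06152 m/s^2 ≈ 362.1 m/s^2 (4 s.f.). Final answer: 362.1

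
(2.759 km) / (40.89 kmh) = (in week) 0.0004016. Check: 1 km = 1000 m, so 2.759 km = 2.759 * 1000 = 2759 m. 1 kmh = 0.27777778 m/s, so 40.89 kmh = 40.89 * 0.27777778 = 11.358333 m/s. Combine: 2759 m / 11.358333 m/s = 242.90536 s. 1 week = 604800 s, so 242.90536 s = 242.90536 / 604800 = 0.00040162923 week ≈ 0.0004016 week (4 s.f.).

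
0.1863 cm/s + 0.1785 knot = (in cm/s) 9.369. Check: 1 cm/s = 0.01 m/s, so 0.1863 cm/s = 0.1863 * 0.01 = 0.001863 m/s. 1 knot = 0.51444444 m/s, so 0.1785 knot = 0.1785 * 0.51444444 = 0.091828333 m/s. Sum: 0.001863 + 0.091828333 = 0.093691333 m/s. 1 cm/s = 0.01 m/s, so 0.093691333 m/s = 0.093691333 / 0.01 = 9.3691333 cm/s ≈ 9.369 cm/s (4 s.f.).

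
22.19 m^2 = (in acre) 1 acre = 4046.8564 m^2, so 22.19 m^2 = 22.19 / 4046.8564 = 0.0054832684 acre ≈ 0.005483 acre (4 s.f.). Final answer: 0.005483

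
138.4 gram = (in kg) 1 gram = 0.001 kg, so 138.4 gram = 138.4 * 0.001 = 0.1384 kg. Result: 0.1384 kg. Final answer: 0.1384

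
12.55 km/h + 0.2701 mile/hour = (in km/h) 12.98. Check: 1 km/h = 0.27777778 m/s, so 12.55 km/h = 12.55 * 0.27777778 = 3.4861111 m/s. 1 mile/hour = 0.44704 m/s, so 0.2701 mile/hour = 0.2701 * 0.44704 = 0.1207455 m/s. Sum: 3.4861111 + 0.1207455 = 3.6068566 m/s. 1 km/h = 0.27777778 m/s, so 3.6068566 m/s = 3.6068566 / 0.27777778 = 12.984684 km/h ≈ 12.98 km/h (4 s.f.).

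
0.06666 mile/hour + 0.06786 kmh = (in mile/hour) 1 mile/hour = 0.44704 m/s, so 0.06666 mile/hour = 0.06666 * 0.44704 = 0.029799686 m/s. 1 kmh = 0.27777778 m/s, so 0.06786 kmh = 0.06786 * 0.27777778 = 0.01885 m/s. Sum: 0.029799686 + 0.01885 = 0.048649686 m/s. 1 mile/hour = 0.44704 m/s, so 0.048649686 m/s = 0.048649686 / 0.44704 = 0.10882625 mile/hour ≈ 0.1088 mile/hour (4 s.f.). Final answer: 0.1088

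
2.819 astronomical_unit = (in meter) 1 astronomical_unit = 1.4959787e+11 m, so 2.819 astronomical_unit = 2.819 * 1.4959787e+11 = 4.217164e+11 m. 4.217164e+11 m = 4.217164e+11 meter ≈ 4.217e+11 meter (4 s.f.). Final answer: 4.217e+11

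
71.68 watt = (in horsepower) 0.09612. Check: 71.68 watt = 71.68 W. 1 horsepower = 745.69987 W, so 71.68 W = 71.68 / 745.69987 = 0.096124463 horsepower ≈ 0.09612 horsepower (4 s.f.).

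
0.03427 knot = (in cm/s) 1 knot = 0.51444444 m/s, so 0.03427 knot = 0.03427 * 0.51444444 = 0.017630011 m/s. 1 cm/s = 0.01 m/s, so 0.017630011 m/s = 0.017630011 / 0.01 = 1.7630011 cm/s ≈ 1.763 cm/s (4 s.f.). Final answer: 1.763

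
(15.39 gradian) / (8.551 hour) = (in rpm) 1 gradian = 0.015707963 rad, so 15.39 gradian = 15.39 * 0.015707963 = 0.24174555 rad. 1 hour = 3600 s, so 8.551 hour = 8.551 * 3600 = 30783.6 s. Combine: 0.24174555 rad / 30783.6 s = 7.8530631e-06 rad/s. 1 rpm = 0.10471976 rad/s, so 7.8530631e-06 rad/s = 7.8530631e-06 / 0.10471976 = 7.4991229e-05 rpm ≈ 7.499e-05 rpm (4 s.f.). Final answer: 7.499e-05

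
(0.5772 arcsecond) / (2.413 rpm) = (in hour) 3.076e-09. Check: 1 arcsecond = 4.8481368e-06 rad, so 0.5772 arcsecond = 0.5772 * 4.8481368e-06 = 2.7983446e-06 rad. 1 rpm = 0.10471976 rad/s, so 2.413 rpm = 2.413 * 0.10471976 = 0.25268877 rad/s. Combine: 2.7983446e-06 rad / 0.25268877 rad/s = 1.1074274e-05 s. 1 hour = 3600 s, so 1.1074274e-05 s = 1.1074274e-05 / 3600 = 3.0761871e-09 hour ≈ 3.076e-09 hour (4 s.f.).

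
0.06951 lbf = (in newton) 1 lbf = 4.4482216 N, so 0.06951 lbf = 0.06951 * 4.4482216 = 0.30919588 N. 0.30919588 N = 0.30919588 newton ≈ 0.3092 newton (4 s.f.). Final answer: 0.3092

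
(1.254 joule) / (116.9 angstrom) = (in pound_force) 1.254 joule = 1.254 J. 1 angstrom = 1e-10 m, so 116.9 angstrom = 116.9 * 1e-10 = 1.169e-08 m. Combine: 1.254 J / 1.169e-08 m = 1.0727117e+08 N. 1 pound_force = 4.4482216 N, so 1.0727117e+08 N = 1.0727117e+08 / 4.4482216 = 24115519 pound_force ≈ 2.412e+07 pound_force (4 s.f.). Final answer: 2.412e+07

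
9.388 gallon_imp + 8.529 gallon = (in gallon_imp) 16.49. Check: 1 gallon_imp = 0.00454609 m^3, so 9.388 gallon_imp = 9.388 * 0.00454609 = 0.042678693 m^3. 1 gallon = 0.0037854118 m^3, so 8.529 gallon = 8.529 * 0.0037854118 = 0.032285777 m^3. Sum: 0.042678693 + 0.032285777 = 0.07496447 m^3. 1 gallon_imp = 0.00454609 m^3, so 0.07496447 m^3 = 0.07496447 / 0.00454609 = 16.489878 gallon_imp ≈ 16.49 gallon_imp (4 s.f.).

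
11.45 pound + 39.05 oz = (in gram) 1 pound = 0.45359237 kg, so 11.45 pound = 11.45 * 0.45359237 = 5.1936326 kg. 1 oz = 0.028349523 kg, so 39.05 oz = 39.05 * 0.028349523 = 1.1070489 kg. Sum: 5.1936326 + 1.1070489 = 6.3006815 kg. 1 gram = 0.001 kg, so 6.3006815 kg = 6.3006815 / 0.001 = 6300.6815 gram ≈ 6301 gram (4 s.f.). Final answer: 6301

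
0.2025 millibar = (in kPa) 0.02025. Check: 1 millibar = 100 Pa, so 0.2025 millibar = 0.2025 * 100 = 20.25 Pa. 1 kPa = 1000 Pa, so 20.25 Pa = 20.25 / 1000 = 0.02025 kPa.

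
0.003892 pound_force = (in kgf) 1 pound_force = 4.4482216 N, so 0.003892 pound_force = 0.003892 * 4.4482216 = 0.017312479 N. 1 kgf = 9.80665 N, so 0.017312479 N = 0.017312479 / 9.80665 = 0.0017653815 kgf ≈ 0.001765 kgf (4 s.f.). Final answer: 0.001765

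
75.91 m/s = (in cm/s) 7591. Check: 1 cm/s = 0.01 m/s, so 75.91 m/s = 75.91 / 0.01 = 7591 cm/s.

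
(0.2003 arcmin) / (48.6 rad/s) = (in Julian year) 3.799e-14. Check: 1 arcmin = 0.00029088821 rad, so 0.2003 arcmin = 0.2003 * 0.00029088821 = 5.8264908e-05 rad. 48.6 rad/s is already in rad/s. Combine: 5.8264908e-05 rad / 48.6 rad/s = 1.1988664e-06 s. 1 Julian year = 31557600 s, so 1.1988664e-06 s = 1.1988664e-06 / 31557600 = 3.7989785e-14 Julian year ≈ 3.799e-14 Julian year (4 s.f.).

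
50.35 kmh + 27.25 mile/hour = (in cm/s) 1 kmh = 0.27777778 m/s, so 50.35 kmh = 50.35 * 0.27777778 = 13.986111 m/s. 1 mile/hour = 0.44704 m/s, so 27.25 mile/hour = 27.25 * 0.44704 = 12.18184 m/s. Sum: 13.986111 + 12.18184 = 26.167951 m/s. 1 cm/s = 0.01 m/s, so 26.167951 m/s = 26.167951 / 0.01 = 2616.7951 cm/s ≈ 2617 cm/s (4 s.f.). Final answer: 2617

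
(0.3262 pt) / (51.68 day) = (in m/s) 1 pt = 0.00035277778 m, so 0.3262 pt = 0.3262 * 0.00035277778 = 0.00011507611 m. 1 day = 86400 s, so 51.68 day = 51.68 * 86400 = 4465152 s. Combine: 0.00011507611 m / 4465152 s = 2.5772048e-11 m/s. Result: 2.5772048e-11 m/s ≈ 2.577e-11 m/s (4 s.f.). Final answer: 2.577e-11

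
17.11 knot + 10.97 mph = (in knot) 1 knot = 0.51444444 m/s, so 17.11 knot = 17.11 * 0.51444444 = 8.8021444 m/s. 1 mph = 0.44704 m/s, so 10.97 mph = 10.97 * 0.44704 = 4.9040288 m/s. Sum: 8.8021444 + 4.9040288 = 13.706173 m/s. 1 knot = 0.51444444 m/s, so 13.706173 m/s = 13.706173 / 0.51444444 = 26.642669 knot ≈ 26.64 knot (4 s.f.). Final answer: 26.64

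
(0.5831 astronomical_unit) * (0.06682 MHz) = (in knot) 1 astronomical_unit = 1.4959787e+11 m, so 0.5831 astronomical_unit = 0.5831 * 1.4959787e+11 = 8.7230518e+10 m. 1 MHz = 1000000 Hz, so 0.06682 MHz = 0.06682 * 1000000 = 66820 Hz. Combine: 8.7230518e+10 m * 66820 Hz = 5.8287432e+15 m/s. 1 knot = 0.51444444 m/s, so 5.8287432e+15 m/s = 5.8287432e+15 / 0.51444444 = 1.133017e+16 knot ≈ 1.133e+16 knot (4 s.f.). Final answer: 1.133e+16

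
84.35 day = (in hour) 2024. Check: 1 day = 86400 s, so 84.35 day = 84.35 * 86400 = 7287840 s. 1 hour = 3600 s, so 7287840 s = 7287840 / 3600 = 2024.4 hour ≈ 2024 hour (4 s.f.).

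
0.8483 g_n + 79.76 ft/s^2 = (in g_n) 1 g_n = 9.80665 m/s^2, so 0.8483 g_n = 0.8483 * 9.80665 = 8.3189812 m/s^2. 1 ft/s^2 = 0.3048 m/s^2, so 79.76 ft/s^2 = 79.76 * 0.3048 = 24.310848 m/s^2. Sum: 8.3189812 + 24.310848 = 32.629829 m/s^2. 1 g_n = 9.80665 m/s^2, so 32.629829 m/s^2 = 32.629829 / 9.80665 = 3.3273166 g_n ≈ 3.327 g_n (4 s.f.). Final answer: 3.327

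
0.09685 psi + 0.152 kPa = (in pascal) 819.8. Check: 1 psi = 6894.7573 Pa, so 0.09685 psi = 0.09685 * 6894.7573 = 667.75724 Pa. 1 kPa = 1000 Pa, so 0.152 kPa = 0.152 * 1000 = 152 Pa. Sum: 667.75724 + 152 = 819.75724 Pa. 819.75724 Pa = 819.75724 pascal ≈ 819.8 pascal (4 s.f.).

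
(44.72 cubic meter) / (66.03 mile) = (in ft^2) 0.00453. Check: 44.72 cubic meter = 44.72 m^3. 1 mile = 1609.344 m, so 66.03 mile = 66.03 * 1609.344 = 106264.98 m. Combine: 44.72 m^3 / 106264.98 m = 0.00042083477 m^2. 1 ft^2 = 0.09290304 m^2, so 0.00042083477 m^2 = 0.00042083477 / 0.09290304 = 0.0045298277 ft^2 ≈ 0.00453 ft^2 (4 s.f.).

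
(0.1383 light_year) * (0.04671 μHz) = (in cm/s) 1 light_year = 9.4607305e+15 m, so 0.1383 light_year = 0.1383 * 9.4607305e+15 = 1.308419e+15 m. 1 μHz = 1e-06 Hz, so 0.04671 μHz = 0.04671 * 1e-06 = 4.671e-08 Hz. Combine: 1.308419e+15 m * 4.671e-08 Hz = 61116253 m/s. 1 cm/s = 0.01 m/s, so 61116253 m/s = 61116253 / 0.01 = 6.1116253e+09 cm/s ≈ 6.112e+09 cm/s (4 s.f.). Final answer: 6.112e+09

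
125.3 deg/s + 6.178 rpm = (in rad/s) 2.834. Check: 1 deg/s = 0.017453293 rad/s, so 125.3 deg/s = 125.3 * 0.017453293 = 2.1868976 rad/s. 1 rpm = 0.10471976 rad/s, so 6.178 rpm = 6.178 * 0.10471976 = 0.64695865 rad/s. Sum: 2.1868976 + 0.64695865 = 2.8338562 rad/s. Result: 2.8338562 rad/s ≈ 2.834 rad/s (4 s.f.).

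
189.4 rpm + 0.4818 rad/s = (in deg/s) 1 rpm = 0.10471976 rad/s, so 189.4 rpm = 189.4 * 0.10471976 = 19.833922 rad/s. 0.4818 rad/s is already in rad/s. Sum: 19.833922 + 0.4818 = 20.315722 rad/s. 1 deg/s = 0.017453293 rad/s, so 20.315722 rad/s = 20.315722 / 0.017453293 = 1164.0051 deg/s ≈ 1164 deg/s (4 s.f.). Final answer: 1164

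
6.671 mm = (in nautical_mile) 3.602e-06. Check: 1 mm = 0.001 m, so 6.671 mm = 6.671 * 0.001 = 0.006671 m. 1 nautical_mile = 1852 m, so 0.006671 m = 0.006671 / 1852 = 3.6020518e-06 nautical_mile ≈ 3.602e-06 nautical_mile (4 s.f.).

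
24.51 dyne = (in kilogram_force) 1 dyne = 1e-05 N, so 24.51 dyne = 24.51 * 1e-05 = 0.0002451 N. 1 kilogram_force = 9.80665 N, so 0.0002451 N = 0.0002451 / 9.80665 = 2.4993244e-05 kilogram_force ≈ 2.499e-05 kilogram_force (4 s.f.). Final answer: 2.499e-05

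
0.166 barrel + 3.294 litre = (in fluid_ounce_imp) 1045. Check: 1 barrel = 0.15898729 m^3, so 0.166 barrel = 0.166 * 0.15898729 = 0.026391891 m^3. 1 litre = 0.001 m^3, so 3.294 litre = 3.294 * 0.001 = 0.003294 m^3. Sum: 0.026391891 + 0.003294 = 0.029685891 m^3. 1 fluid_ounce_imp = 2.8413063e-05 m^3, so 0.029685891 m^3 = 0.029685891 / 2.8413063e-05 = 1044.7973 fluid_ounce_imp ≈ 1045 fluid_ounce_imp (4 s.f.).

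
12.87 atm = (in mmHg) 9781. Check: 1 atm = 101325 Pa, so 12.87 atm = 12.87 * 101325 = 1304052.8 Pa. 1 mmHg = 133.32237 Pa, so 1304052.8 Pa = 1304052.8 / 133.32237 = 9781.2 mmHg ≈ 9781 mmHg (4 s.f.).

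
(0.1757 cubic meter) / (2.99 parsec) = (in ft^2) 0.1757 cubic meter = 0.1757 m^3. 1 parsec = 3.0856776e+16 m, so 2.99 parsec = 2.99 * 3.0856776e+16 = 9.226176e+16 m. Combine: 0.1757 m^3 / 9.226176e+16 m = 1.9043643e-18 m^2. 1 ft^2 = 0.09290304 m^2, so 1.9043643e-18 m^2 = 1.9043643e-18 / 0.09290304 = 2.0498407e-17 ft^2 ≈ 2.05e-17 ft^2 (4 s.f.). Final answer: 2.05e-17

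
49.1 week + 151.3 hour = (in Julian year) 0.9583. Check: 1 week = 604800 s, so 49.1 week = 49.1 * 604800 = 29695680 s. 1 hour = 3600 s, so 151.3 hour = 151.3 * 3600 = 544680 s. Sum: 29695680 + 544680 = 30240360 s. 1 Julian year = 31557600 s, so 30240360 s = 30240360 / 31557600 = 0.95825918 Julian year ≈ 0.9583 Julian year (4 s.f.).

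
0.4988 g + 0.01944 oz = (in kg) 1 g = 0.001 kg, so 0.4988 g = 0.4988 * 0.001 = 0.0004988 kg. 1 oz = 0.028349523 kg, so 0.01944 oz = 0.01944 * 0.028349523 = 0.00055111473 kg. Sum: 0.0004988 + 0.00055111473 = 0.0010499147 kg. Result: 0.0010499147 kg ≈ 0.00105 kg (4 s.f.). Final answer: 0.00105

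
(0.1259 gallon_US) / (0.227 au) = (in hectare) 1.403e-18. Check: 1 gallon_US = 0.0037854118 m^3, so 0.1259 gallon_US = 0.1259 * 0.0037854118 = 0.00047658334 m^3. 1 au = 1.4959787e+11 m, so 0.227 au = 0.227 * 1.4959787e+11 = 3.3958717e+10 m. Combine: 0.00047658334 m^3 / 3.3958717e+10 m = 1.4034198e-14 m^2. 1 hectare = 10000 m^2, so 1.4034198e-14 m^2 = 1.4034198e-14 / 10000 = 1.4034198e-18 hectare ≈ 1.403e-18 hectare (4 s.f.).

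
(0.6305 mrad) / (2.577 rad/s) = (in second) 1 mrad = 0.001 rad, so 0.6305 mrad = 0.6305 * 0.001 = 0.0006305 rad. 2.577 rad/s is already in rad/s. Combine: 0.0006305 rad / 2.577 rad/s = 0.00024466434 s. 0.00024466434 s = 0.00024466434 second ≈ 0.0002447 second (4 s.f.). Final answer: 0.0002447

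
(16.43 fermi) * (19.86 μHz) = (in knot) 1 fermi = 1e-15 m, so 16.43 fermi = 16.43 * 1e-15 = 1.643e-14 m. 1 μHz = 1e-06 Hz, so 19.86 μHz = 19.86 * 1e-06 = 1.986e-05 Hz. Combine: 1.643e-14 m * 1.986e-05 Hz = 3.262998e-19 m/s. 1 knot = 0.51444444 m/s, so 3.262998e-19 m/s = 3.262998e-19 / 0.51444444 = 6.3427607e-19 knot ≈ 6.343e-19 knot (4 s.f.). Final answer: 6.343e-19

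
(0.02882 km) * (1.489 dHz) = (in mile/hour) 9.599. Check: 1 km = 1000 m, so 0.02882 km = 0.02882 * 1000 = 28.82 m. 1 dHz = 0.1 Hz, so 1.489 dHz = 1.489 * 0.1 = 0.1489 Hz. Combine: 28.82 m * 0.1489 Hz = 4.291298 m/s. 1 mile/hour = 0.44704 m/s, so 4.291298 m/s = 4.291298 / 0.44704 = 9.5993602 mile/hour ≈ 9.599 mile/hour (4 s.f.).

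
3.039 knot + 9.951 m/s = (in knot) 22.38. Check: 1 knot = 0.51444444 m/s, so 3.039 knot = 3.039 * 0.51444444 = 1.5633967 m/s. 9.951 m/s is already in m/s. Sum: 1.5633967 + 9.951 = 11.514397 m/s. 1 knot = 0.51444444 m/s, so 11.514397 m/s = 11.514397 / 0.51444444 = 22.382197 knot ≈ 22.38 knot (4 s.f.).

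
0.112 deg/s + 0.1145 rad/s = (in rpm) 1.112. Check: 1 deg/s = 0.017453293 rad/s, so 0.112 deg/s = 0.112 * 0.017453293 = 0.0019547688 rad/s. 0.1145 rad/s is already in rad/s. Sum: 0.0019547688 + 0.1145 = 0.11645477 rad/s. 1 rpm = 0.10471976 rad/s, so 0.11645477 rad/s = 0.11645477 / 0.10471976 = 1.1120611 rpm ≈ 1.112 rpm (4 s.f.).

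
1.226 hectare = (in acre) 1 hectare = 10000 m^2, so 1.226 hectare = 1.226 * 10000 = 12260 m^2. 1 acre = 4046.8564 m^2, so 12260 m^2 = 12260 / 4046.8564 = 3.029512 acre ≈ 3.03 acre (4 s.f.). Final answer: 3.03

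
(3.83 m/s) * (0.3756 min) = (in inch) 3.83 m/s is already in m/s. 1 min = 60 s, so 0.3756 min = 0.3756 * 60 = 22.536 s. Combine: 3.83 m/s * 22.536 s = 86.31288 m. 1 inch = 0.0254 m, so 86.31288 m = 86.31288 / 0.0254 = 3398.1449 inch ≈ 3398 inch (4 s.f.). Final answer: 3398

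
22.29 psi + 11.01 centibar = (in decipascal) 1.647e+06. Check: 1 psi = 6894.7573 Pa, so 22.29 psi = 22.29 * 6894.7573 = 153684.14 Pa. 1 centibar = 1000 Pa, so 11.01 centibar = 11.01 * 1000 = 11010 Pa. Sum: 153684.14 + 11010 = 164694.14 Pa. 1 decipascal = 0.1 Pa, so 164694.14 Pa = 164694.14 / 0.1 = 1646941.4 decipascal ≈ 1.647e+06 decipascal (4 s.f.).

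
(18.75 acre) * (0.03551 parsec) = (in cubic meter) 1 acre = 4046.8564 m^2, so 18.75 acre = 18.75 * 4046.8564 = 75878.558 m^2. 1 parsec = 3.0856776e+16 m, so 0.03551 parsec = 0.03551 * 3.0856776e+16 = 1.0957241e+15 m. Combine: 75878.558 m^2 * 1.0957241e+15 m = 8.3141965e+19 m^3. 8.3141965e+19 m^3 = 8.3141965e+19 cubic meter ≈ 8.314e+19 cubic meter (4 s.f.). Final answer: 8.314e+19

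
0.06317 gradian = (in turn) 0.0001579. Check: 1 gradian = 0.015707963 rad, so 0.06317 gradian = 0.06317 * 0.015707963 = 0.00099227204 rad. 1 turn = 6.2831853 rad, so 0.00099227204 rad = 0.00099227204 / 6.2831853 = 0.000157925 turn ≈ 0.0001579 turn (4 s.f.).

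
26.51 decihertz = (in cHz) 1 decihertz = 0.1 Hz, so 26.51 decihertz = 26.51 * 0.1 = 2.651 Hz. 1 cHz = 0.01 Hz, so 2.651 Hz = 2.651 / 0.01 = 265.1 cHz. Final answer: 265.1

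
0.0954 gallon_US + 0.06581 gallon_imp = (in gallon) 1 gallon_US = 0.0037854118 m^3, so 0.0954 gallon_US = 0.0954 * 0.0037854118 = 0.00036112828 m^3. 1 gallon_imp = 0.00454609 m^3, so 0.06581 gallon_imp = 0.06581 * 0.00454609 = 0.00029917818 m^3. Sum: 0.00036112828 + 0.00029917818 = 0.00066030647 m^3. 1 gallon = 0.0037854118 m^3, so 0.00066030647 m^3 = 0.00066030647 / 0.0037854118 = 0.17443451 gallon ≈ 0.1744 gallon (4 s.f.). Final answer: 0.1744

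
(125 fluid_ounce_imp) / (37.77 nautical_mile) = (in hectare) 5.077e-12. Check: 1 fluid_ounce_imp = 2.8413063e-05 m^3, so 125 fluid_ounce_imp = 125 * 2.8413063e-05 = 0.0035516328 m^3. 1 nautical_mile = 1852 m, so 37.77 nautical_mile = 37.77 * 1852 = 69950.04 m. Combine: 0.0035516328 m^3 / 69950.04 m = 5.077385e-08 m^2. 1 hectare = 10000 m^2, so 5.077385e-08 m^2 = 5.077385e-08 / 10000 = 5.077385e-12 hectare ≈ 5.077e-12 hectare (4 s.f.).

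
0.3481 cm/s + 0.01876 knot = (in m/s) 1 cm/s = 0.01 m/s, so 0.3481 cm/s = 0.3481 * 0.01 = 0.003481 m/s. 1 knot = 0.51444444 m/s, so 0.01876 knot = 0.01876 * 0.51444444 = 0.0096509778 m/s. Sum: 0.003481 + 0.0096509778 = 0.013131978 m/s. Result: 0.013131978 m/s ≈ 0.01313 m/s (4 s.f.). Final answer: 0.01313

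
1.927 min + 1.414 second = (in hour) 0.03251. Check: 1 min = 60 s, so 1.927 min = 1.927 * 60 = 115.62 s. 1.414 second = 1.414 s. Sum: 115.62 + 1.414 = 117.034 s. 1 hour = 3600 s, so 117.034 s = 117.034 / 3600 = 0.032509444 hour ≈ 0.03251 hour (4 s.f.).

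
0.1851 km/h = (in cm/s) 5.142. Check: 1 km/h = 0.27777778 m/s, so 0.1851 km/h = 0.1851 * 0.27777778 = 0.051416667 m/s. 1 cm/s = 0.01 m/s, so 0.051416667 m/s = 0.051416667 / 0.01 = 5.1416667 cm/s ≈ 5.142 cm/s (4 s.f.).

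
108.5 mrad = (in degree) 6.217. Check: 1 mrad = 0.001 rad, so 108.5 mrad = 108.5 * 0.001 = 0.1085 rad. 1 degree = 0.017453293 rad, so 0.1085 rad = 0.1085 / 0.017453293 = 6.2165921 degree ≈ 6.217 degree (4 s.f.).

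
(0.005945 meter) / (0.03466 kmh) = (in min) 0.005945 meter = 0.005945 m. 1 kmh = 0.27777778 m/s, so 0.03466 kmh = 0.03466 * 0.27777778 = 0.0096277778 m/s. Combine: 0.005945 m / 0.0096277778 m/s = 0.61748413 s. 1 min = 60 s, so 0.61748413 s = 0.61748413 / 60 = 0.010291402 min ≈ 0.01029 min (4 s.f.). Final answer: 0.01029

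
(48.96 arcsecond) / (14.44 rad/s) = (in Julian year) 1 arcsecond = 4.8481368e-06 rad, so 48.96 arcsecond = 48.96 * 4.8481368e-06 = 0.00023736478 rad. 14.44 rad/s is already in rad/s. Combine: 0.00023736478 rad / 14.44 rad/s = 1.6438004e-05 s. 1 Julian year = 31557600 s, so 1.6438004e-05 s = 1.6438004e-05 / 31557600 = 5.2088892e-13 Julian year ≈ 5.209e-13 Julian year (4 s.f.). Final answer: 5.209e-13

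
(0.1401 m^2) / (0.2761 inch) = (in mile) 0.01241. Check: 0.1401 m^2 is already in m^2. 1 inch = 0.0254 m, so 0.2761 inch = 0.2761 * 0.0254 = 0.00701294 m. Combine: 0.1401 m^2 / 0.00701294 m = 19.977356 m. 1 mile = 1609.344 m, so 19.977356 m = 19.977356 / 1609.344 = 0.012413354 mile ≈ 0.01241 mile (4 s.f.).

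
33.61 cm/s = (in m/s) 0.3361. Check: 1 cm/s = 0.01 m/s, so 33.61 cm/s = 33.61 * 0.01 = 0.3361 m/s. Result: 0.3361 m/s.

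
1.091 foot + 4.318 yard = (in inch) 1 foot = 0.3048 m, so 1.091 foot = 1.091 * 0.3048 = 0.3325368 m. 1 yard = 0.9144 m, so 4.318 yard = 4.318 * 0.9144 = 3.9483792 m. Sum: 0.3325368 + 3.9483792 = 4.280916 m. 1 inch = 0.0254 m, so 4.280916 m = 4.280916 / 0.0254 = 168.54 inch ≈ 168.5 inch (4 s.f.). Final answer: 168.5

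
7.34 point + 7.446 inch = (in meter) 0.1917. Check: 1 point = 0.00035277778 m, so 7.34 point = 7.34 * 0.00035277778 = 0.0025893889 m. 1 inch = 0.0254 m, so 7.446 inch = 7.446 * 0.0254 = 0.1891284 m. Sum: 0.0025893889 + 0.1891284 = 0.19171779 m. 0.19171779 m = 0.19171779 meter ≈ 0.1917 meter (4 s.f.).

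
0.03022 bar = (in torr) 22.67. Check: 1 bar = 100000 Pa, so 0.03022 bar = 0.03022 * 100000 = 3022 Pa. 1 torr = 133.32237 Pa, so 3022 Pa = 3022 / 133.32237 = 22.666864 torr ≈ 22.67 torr (4 s.f.).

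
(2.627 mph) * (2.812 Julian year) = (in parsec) 3.377e-09. Check: 1 mph = 0.44704 m/s, so 2.627 mph = 2.627 * 0.44704 = 1.1743741 m/s. 1 Julian year = 31557600 s, so 2.812 Julian year = 2.812 * 31557600 = 88739971 s. Combine: 1.1743741 m/s * 88739971 s = 1.0421392e+08 m. 1 parsec = 3.0856776e+16 m, so 1.0421392e+08 m = 1.0421392e+08 / 3.0856776e+16 = 3.3773432e-09 parsec ≈ 3.377e-09 parsec (4 s.f.).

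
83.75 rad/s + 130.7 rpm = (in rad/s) 83.75 rad/s is already in rad/s. 1 rpm = 0.10471976 rad/s, so 130.7 rpm = 130.7 * 0.10471976 = 13.686872 rad/s. Sum: 83.75 + 13.686872 = 97.436872 rad/s. Result: 97.436872 rad/s ≈ 97.44 rad/s (4 s.f.). Final answer: 97.44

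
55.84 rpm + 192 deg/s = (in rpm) 1 rpm = 0.10471976 rad/s, so 55.84 rpm = 55.84 * 0.10471976 = 5.8475511 rad/s. 1 deg/s = 0.017453293 rad/s, so 192 deg/s = 192 * 0.017453293 = 3.3510322 rad/s. Sum: 5.8475511 + 3.3510322 = 9.1985833 rad/s. 1 rpm = 0.10471976 rad/s, so 9.1985833 rad/s = 9.1985833 / 0.10471976 = 87.84 rpm. Final answer: 87.84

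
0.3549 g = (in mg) 354.9. Check: 1 g = 0.001 kg, so 0.3549 g = 0.3549 * 0.001 = 0.0003549 kg. 1 mg = 1e-06 kg, so 0.0003549 kg = 0.0003549 / 1e-06 = 354.9 mg.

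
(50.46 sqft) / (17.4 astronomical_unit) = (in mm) 1 sqft = 0.09290304 m^2, so 50.46 sqft = 50.46 * 0.09290304 = 4.6878874 m^2. 1 astronomical_unit = 1.4959787e+11 m, so 17.4 astronomical_unit = 17.4 * 1.4959787e+11 = 2.603003e+12 m. Combine: 4.6878874 m^2 / 2.603003e+12 m = 1.8009535e-12 m. 1 mm = 0.001 m, so 1.8009535e-12 m = 1.8009535e-12 / 0.001 = 1.8009535e-09 mm ≈ 1.801e-09 mm (4 s.f.). Final answer: 1.801e-09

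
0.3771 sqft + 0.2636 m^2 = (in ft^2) 3.214. Check: 1 sqft = 0.09290304 m^2, so 0.3771 sqft = 0.3771 * 0.09290304 = 0.035033736 m^2. 0.2636 m^2 is already in m^2. Sum: 0.035033736 + 0.2636 = 0.29863374 m^2. 1 ft^2 = 0.09290304 m^2, so 0.29863374 m^2 = 0.29863374 / 0.09290304 = 3.2144668 ft^2 ≈ 3.214 ft^2 (4 s.f.).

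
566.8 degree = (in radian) 1 degree = 0.017453293 rad, so 566.8 degree = 566.8 * 0.017453293 = 9.8925262 rad. 9.8925262 rad = 9.8925262 radian ≈ 9.893 radian (4 s.f.). Final answer: 9.893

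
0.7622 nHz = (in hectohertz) 7.622e-12. Check: 1 nHz = 1e-09 Hz, so 0.7622 nHz = 0.7622 * 1e-09 = 7.622e-10 Hz. 1 hectohertz = 100 Hz, so 7.622e-10 Hz = 7.622e-10 / 100 = 7.622e-12 hectohertz.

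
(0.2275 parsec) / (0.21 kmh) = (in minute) 1 parsec = 3.0856776e+16 m, so 0.2275 parsec = 0.2275 * 3.0856776e+16 = 7.0199165e+15 m. 1 kmh = 0.27777778 m/s, so 0.21 kmh = 0.21 * 0.27777778 = 0.058333333 m/s. Combine: 7.0199165e+15 m / 0.058333333 m/s = 1.2034143e+17 s. 1 minute = 60 s, so 1.2034143e+17 s = 1.2034143e+17 / 60 = 2.0056904e+15 minute ≈ 2.006e+15 minute (4 s.f.). Final answer: 2.006e+15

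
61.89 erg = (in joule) 6.189e-06. Check: 1 erg = 1e-07 J, so 61.89 erg = 61.89 * 1e-07 = 6.189e-06 J. 6.189e-06 J = 6.189e-06 joule.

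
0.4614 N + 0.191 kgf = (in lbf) 0.5248. Check: 0.4614 N is already in N. 1 kgf = 9.80665 N, so 0.191 kgf = 0.191 * 9.80665 = 1.8730701 N. Sum: 0.4614 + 1.8730701 = 2.3344702 N. 1 lbf = 4.4482216 N, so 2.3344702 N = 2.3344702 / 4.4482216 = 0.52480977 lbf ≈ 0.5248 lbf (4 s.f.).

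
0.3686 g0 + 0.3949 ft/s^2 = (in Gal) 1 g0 = 9.80665 m/s^2, so 0.3686 g0 = 0.3686 * 9.80665 = 3.6147312 m/s^2. 1 ft/s^2 = 0.3048 m/s^2, so 0.3949 ft/s^2 = 0.3949 * 0.3048 = 0.12036552 m/s^2. Sum: 3.6147312 + 0.12036552 = 3.7350967 m/s^2. 1 Gal = 0.01 m/s^2, so 3.7350967 m/s^2 = 3.7350967 / 0.01 = 373.50967 Gal ≈ 373.5 Gal (4 s.f.). Final answer: 373.5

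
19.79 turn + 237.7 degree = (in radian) 1 turn = 6.2831853 rad, so 19.79 turn = 19.79 * 6.2831853 = 124.34424 rad. 1 degree = 0.017453293 rad, so 237.7 degree = 237.7 * 0.017453293 = 4.1486476 rad. Sum: 124.34424 + 4.1486476 = 128.49288 rad. 128.49288 rad = 128.49288 radian ≈ 128.5 radian (4 s.f.). Final answer: 128.5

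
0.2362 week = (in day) 1 week = 604800 s, so 0.2362 week = 0.2362 * 604800 = 142853.76 s. 1 day = 86400 s, so 142853.76 s = 142853.76 / 86400 = 1.6534 day ≈ 1.653 day (4 s.f.). Final answer: 1.653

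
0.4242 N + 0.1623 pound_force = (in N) 0.4242 N is already in N. 1 pound_force = 4.4482216 N, so 0.1623 pound_force = 0.1623 * 4.4482216 = 0.72194637 N. Sum: 0.4242 + 0.72194637 = 1.1461464 N. Result: 1.1461464 N ≈ 1.146 N (4 s.f.). Final answer: 1.146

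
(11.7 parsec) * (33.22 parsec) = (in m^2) 3.701e+35. Check: 1 parsec = 3.0856776e+16 m, so 11.7 parsec = 11.7 * 3.0856776e+16 = 3.6102428e+17 m. 1 parsec = 3.0856776e+16 m, so 33.22 parsec = 33.22 * 3.0856776e+16 = 1.0250621e+18 m. Combine: 3.6102428e+17 m * 1.0250621e+18 m = 3.700723e+35 m^2. Result: 3.700723e+35 m^2 ≈ 3.701e+35 m^2 (4 s.f.).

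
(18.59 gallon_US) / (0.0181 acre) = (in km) 9.607e-07. Check: 1 gallon_US = 0.0037854118 m^3, so 18.59 gallon_US = 18.59 * 0.0037854118 = 0.070370805 m^3. 1 acre = 4046.8564 m^2, so 0.0181 acre = 0.0181 * 4046.8564 = 73.248101 m^2. Combine: 0.070370805 m^3 / 73.248101 m^2 = 0.00096071849 m. 1 km = 1000 m, so 0.00096071849 m = 0.00096071849 / 1000 = 9.6071849e-07 km ≈ 9.607e-07 km (4 s.f.).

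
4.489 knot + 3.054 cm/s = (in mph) 1 knot = 0.51444444 m/s, so 4.489 knot = 4.489 * 0.51444444 = 2.3093411 m/s. 1 cm/s = 0.01 m/s, so 3.054 cm/s = 3.054 * 0.01 = 0.03054 m/s. Sum: 2.3093411 + 0.03054 = 2.3398811 m/s. 1 mph = 0.44704 m/s, so 2.3398811 m/s = 2.3398811 / 0.44704 = 5.234165 mph ≈ 5.234 mph (4 s.f.). Final answer: 5.234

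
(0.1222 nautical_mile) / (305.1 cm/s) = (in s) 74.18. Check: 1 nautical_mile = 1852 m, so 0.1222 nautical_mile = 0.1222 * 1852 = 226.3144 m. 1 cm/s = 0.01 m/s, so 305.1 cm/s = 305.1 * 0.01 = 3.051 m/s. Combine: 226.3144 m / 3.051 m/s = 74.177122 s. Result: 74.177122 s ≈ 74.18 s (4 s.f.).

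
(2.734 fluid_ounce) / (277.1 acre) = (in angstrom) 1 fluid_ounce = 2.957353e-05 m^3, so 2.734 fluid_ounce = 2.734 * 2.957353e-05 = 8.085403e-05 m^3. 1 acre = 4046.8564 m^2, so 277.1 acre = 277.1 * 4046.8564 = 1121383.9 m^2. Combine: 8.085403e-05 m^3 / 1121383.9 m^2 = 7.2102006e-11 m. 1 angstrom = 1e-10 m, so 7.2102006e-11 m = 7.2102006e-11 / 1e-10 = 0.72102006 angstrom ≈ 0.721 angstrom (4 s.f.). Final answer: 0.721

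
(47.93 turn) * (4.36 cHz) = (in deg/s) 1 turn = 6.2831853 rad, so 47.93 turn = 47.93 * 6.2831853 = 301.15307 rad. 1 cHz = 0.01 Hz, so 4.36 cHz = 4.36 * 0.01 = 0.0436 Hz. Combine: 301.15307 rad * 0.0436 Hz = 13.130274 rad/s. 1 deg/s = 0.017453293 rad/s, so 13.130274 rad/s = 13.130274 / 0.017453293 = 752.30928 deg/s ≈ 752.3 deg/s (4 s.f.). Final answer: 752.3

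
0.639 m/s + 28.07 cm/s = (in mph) 2.057. Check: 0.639 m/s is already in m/s. 1 cm/s = 0.01 m/s, so 28.07 cm/s = 28.07 * 0.01 = 0.2807 m/s. Sum: 0.639 + 0.2807 = 0.9197 m/s. 1 mph = 0.44704 m/s, so 0.9197 m/s = 0.9197 / 0.44704 = 2.0573103 mph ≈ 2.057 mph (4 s.f.).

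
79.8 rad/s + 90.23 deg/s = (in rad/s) 79.8 rad/s is already in rad/s. 1 deg/s = 0.017453293 rad/s, so 90.23 deg/s = 90.23 * 0.017453293 = 1.5748106 rad/s. Sum: 79.8 + 1.5748106 = 81.374811 rad/s. Result: 81.374811 rad/s ≈ 81.37 rad/s (4 s.f.). Final answer: 81.37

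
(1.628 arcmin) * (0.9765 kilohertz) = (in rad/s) 0.4624. Check: 1 arcmin = 0.00029088821 rad, so 1.628 arcmin = 1.628 * 0.00029088821 = 0.000473566 rad. 1 kilohertz = 1000 Hz, so 0.9765 kilohertz = 0.9765 * 1000 = 976.5 Hz. Combine: 0.000473566 rad * 976.5 Hz = 0.4624372 rad/s. Result: 0.4624372 rad/s ≈ 0.4624 rad/s (4 s.f.).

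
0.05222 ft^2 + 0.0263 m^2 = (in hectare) 1 ft^2 = 0.09290304 m^2, so 0.05222 ft^2 = 0.05222 * 0.09290304 = 0.0048513967 m^2. 0.0263 m^2 is already in m^2. Sum: 0.0048513967 + 0.0263 = 0.031151397 m^2. 1 hectare = 10000 m^2, so 0.031151397 m^2 = 0.031151397 / 10000 = 3.1151397e-06 hectare ≈ 3.115e-06 hectare (4 s.f.). Final answer: 3.115e-06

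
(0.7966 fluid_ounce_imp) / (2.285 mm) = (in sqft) 0.1066. Check: 1 fluid_ounce_imp = 2.8413063e-05 m^3, so 0.7966 fluid_ounce_imp = 0.7966 * 2.8413063e-05 = 2.2633846e-05 m^3. 1 mm = 0.001 m, so 2.285 mm = 2.285 * 0.001 = 0.002285 m. Combine: 2.2633846e-05 m^3 / 0.002285 m = 0.0099054029 m^2. 1 sqft = 0.09290304 m^2, so 0.0099054029 m^2 = 0.0099054029 / 0.09290304 = 0.10662087 sqft ≈ 0.1066 sqft (4 s.f.).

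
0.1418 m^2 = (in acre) 3.504e-05. Check: 1 acre = 4046.8564 m^2, so 0.1418 m^2 = 0.1418 / 4046.8564 = 3.5039543e-05 acre ≈ 3.504e-05 acre (4 s.f.).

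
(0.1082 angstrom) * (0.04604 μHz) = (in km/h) 1.793e-18. Check: 1 angstrom = 1e-10 m, so 0.1082 angstrom = 0.1082 * 1e-10 = 1.082e-11 m. 1 μHz = 1e-06 Hz, so 0.04604 μHz = 0.04604 * 1e-06 = 4.604e-08 Hz. Combine: 1.082e-11 m * 4.604e-08 Hz = 4.981528e-19 m/s. 1 km/h = 0.27777778 m/s, so 4.981528e-19 m/s = 4.981528e-19 / 0.27777778 = 1.7933501e-18 km/h ≈ 1.793e-18 km/h (4 s.f.).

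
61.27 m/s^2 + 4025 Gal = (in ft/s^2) 61.27 m/s^2 is already in m/s^2. 1 Gal = 0.01 m/s^2, so 4025 Gal = 4025 * 0.01 = 40.25 m/s^2. Sum: 61.27 + 40.25 = 101.52 m/s^2. 1 ft/s^2 = 0.3048 m/s^2, so 101.52 m/s^2 = 101.52 / 0.3048 = 333.07087 ft/s^2 ≈ 333.1 ft/s^2 (4 s.f.). Final answer: 333.1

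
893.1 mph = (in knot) 1 mph = 0.44704 m/s, so 893.1 mph = 893.1 * 0.44704 = 399.25142 m/s. 1 knot = 0.51444444 m/s, so 399.25142 m/s = 399.25142 / 0.51444444 = 776.08268 knot ≈ 776.1 knot (4 s.f.). Final answer: 776.1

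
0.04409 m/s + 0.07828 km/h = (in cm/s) 0.04409 m/s is already in m/s. 1 km/h = 0.27777778 m/s, so 0.07828 km/h = 0.07828 * 0.27777778 = 0.021744444 m/s. Sum: 0.04409 + 0.021744444 = 0.065834444 m/s. 1 cm/s = 0.01 m/s, so 0.065834444 m/s = 0.065834444 / 0.01 = 6.5834444 cm/s ≈ 6.583 cm/s (4 s.f.). Final answer: 6.583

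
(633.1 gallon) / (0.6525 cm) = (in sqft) 3953. Check: 1 gallon = 0.0037854118 m^3, so 633.1 gallon = 633.1 * 0.0037854118 = 2.3965442 m^3. 1 cm = 0.01 m, so 0.6525 cm = 0.6525 * 0.01 = 0.006525 m. Combine: 2.3965442 m^3 / 0.006525 m = 367.28647 m^2. 1 sqft = 0.09290304 m^2, so 367.28647 m^2 = 367.28647 / 0.09290304 = 3953.4386 sqft ≈ 3953 sqft (4 s.f.).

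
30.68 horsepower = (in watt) 1 horsepower = 745.69987 W, so 30.68 horsepower = 30.68 * 745.69987 = 22878.072 W. 22878.072 W = 22878.072 watt ≈ 2.288e+04 watt (4 s.f.). Final answer: 2.288e+04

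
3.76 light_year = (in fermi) 1 light_year = 9.4607305e+15 m, so 3.76 light_year = 3.76 * 9.4607305e+15 = 3.5572347e+16 m. 1 fermi = 1e-15 m, so 3.5572347e+16 m = 3.5572347e+16 / 1e-15 = 3.5572347e+31 fermi ≈ 3.557e+31 fermi (4 s.f.). Final answer: 3.557e+31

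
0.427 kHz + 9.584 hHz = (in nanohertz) 1.385e+12. Check: 1 kHz = 1000 Hz, so 0.427 kHz = 0.427 * 1000 = 427 Hz. 1 hHz = 100 Hz, so 9.584 hHz = 9.584 * 100 = 958.4 Hz. Sum: 427 + 958.4 = 1385.4 Hz. 1 nanohertz = 1e-09 Hz, so 1385.4 Hz = 1385.4 / 1e-09 = 1.3854e+12 nanohertz ≈ 1.385e+12 nanohertz (4 s.f.).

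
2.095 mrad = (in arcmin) 1 mrad = 0.001 rad, so 2.095 mrad = 2.095 * 0.001 = 0.002095 rad. 1 arcmin = 0.00029088821 rad, so 0.002095 rad = 0.002095 / 0.00029088821 = 7.2020795 arcmin ≈ 7.202 arcmin (4 s.f.). Final answer: 7.202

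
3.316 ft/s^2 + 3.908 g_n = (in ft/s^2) 1 ft/s^2 = 0.3048 m/s^2, so 3.316 ft/s^2 = 3.316 * 0.3048 = 1.0107168 m/s^2. 1 g_n = 9.80665 m/s^2, so 3.908 g_n = 3.908 * 9.80665 = 38.324388 m/s^2. Sum: 1.0107168 + 38.324388 = 39.335105 m/s^2. 1 ft/s^2 = 0.3048 m/s^2, so 39.335105 m/s^2 = 39.335105 / 0.3048 = 129.05218 ft/s^2 ≈ 129.1 ft/s^2 (4 s.f.). Final answer: 129.1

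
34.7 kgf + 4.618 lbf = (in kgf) 1 kgf = 9.80665 N, so 34.7 kgf = 34.7 * 9.80665 = 340.29075 N. 1 lbf = 4.4482216 N, so 4.618 lbf = 4.618 * 4.4482216 = 20.541887 N. Sum: 340.29075 + 20.541887 = 360.83264 N. 1 kgf = 9.80665 N, so 360.83264 N = 360.83264 / 9.80665 = 36.79469 kgf ≈ 36.79 kgf (4 s.f.). Final answer: 36.79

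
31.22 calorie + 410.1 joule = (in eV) 1 calorie = 4.184 J, so 31.22 calorie = 31.22 * 4.184 = 130.62448 J. 410.1 joule = 410.1 J. Sum: 130.62448 + 410.1 = 540.72448 J. 1 eV = 1.6021766e-19 J, so 540.72448 J = 540.72448 / 1.6021766e-19 = 3.3749367e+21 eV ≈ 3.375e+21 eV (4 s.f.). Final answer: 3.375e+21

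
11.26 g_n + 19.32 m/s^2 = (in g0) 13.23. Check: 1 g_n = 9.80665 m/s^2, so 11.26 g_n = 11.26 * 9.80665 = 110.42288 m/s^2. 19.32 m/s^2 is already in m/s^2. Sum: 110.42288 + 19.32 = 129.74288 m/s^2. 1 g0 = 9.80665 m/s^2, so 129.74288 m/s^2 = 129.74288 / 9.80665 = 13.230092 g0 ≈ 13.23 g0 (4 s.f.).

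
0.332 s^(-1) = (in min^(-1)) 0.332 s^(-1) = 0.332 Hz. 1 min^(-1) = 0.016666667 Hz, so 0.332 Hz = 0.332 / 0.016666667 = 19.92 min^(-1). Final answer: 19.92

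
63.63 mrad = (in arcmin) 218.7. Check: 1 mrad = 0.001 rad, so 63.63 mrad = 63.63 * 0.001 = 0.06363 rad. 1 arcmin = 0.00029088821 rad, so 0.06363 rad = 0.06363 / 0.00029088821 = 218.74383 arcmin ≈ 218.7 arcmin (4 s.f.).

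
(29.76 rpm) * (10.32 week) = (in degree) 1 rpm = 0.10471976 rad/s, so 29.76 rpm = 29.76 * 0.10471976 = 3.1164599 rad/s. 1 week = 604800 s, so 10.32 week = 10.32 * 604800 = 6241536 s. Combine: 3.1164599 rad/s * 6241536 s = 19451497 rad. 1 degree = 0.017453293 rad, so 19451497 rad = 19451497 / 0.017453293 = 1.1144887e+09 degree ≈ 1.114e+09 degree (4 s.f.). Final answer: 1.114e+09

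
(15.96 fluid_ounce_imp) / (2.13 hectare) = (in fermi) 1 fluid_ounce_imp = 2.8413063e-05 m^3, so 15.96 fluid_ounce_imp = 15.96 * 2.8413063e-05 = 0.00045347248 m^3. 1 hectare = 10000 m^2, so 2.13 hectare = 2.13 * 10000 = 21300 m^2. Combine: 0.00045347248 m^3 / 21300 m^2 = 2.1289788e-08 m. 1 fermi = 1e-15 m, so 2.1289788e-08 m = 2.1289788e-08 / 1e-15 = 21289788 fermi ≈ 2.129e+07 fermi (4 s.f.). Final answer: 2.129e+07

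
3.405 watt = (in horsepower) 3.405 watt = 3.405 W. 1 horsepower = 745.69987 W, so 3.405 W = 3.405 / 745.69987 = 0.0045661802 horsepower ≈ 0.004566 horsepower (4 s.f.). Final answer: 0.004566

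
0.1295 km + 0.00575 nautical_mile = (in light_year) 1 km = 1000 m, so 0.1295 km = 0.1295 * 1000 = 129.5 m. 1 nautical_mile = 1852 m, so 0.00575 nautical_mile = 0.00575 * 1852 = 10.649 m. Sum: 129.5 + 10.649 = 140.149 m. 1 light_year = 9.4607305e+15 m, so 140.149 m = 140.149 / 9.4607305e+15 = 1.4813761e-14 light_year ≈ 1.481e-14 light_year (4 s.f.). Final answer: 1.481e-14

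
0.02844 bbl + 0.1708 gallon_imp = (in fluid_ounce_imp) 1 bbl = 0.15898729 m^3, so 0.02844 bbl = 0.02844 * 0.15898729 = 0.0045215987 m^3. 1 gallon_imp = 0.00454609 m^3, so 0.1708 gallon_imp = 0.1708 * 0.00454609 = 0.00077647217 m^3. Sum: 0.0045215987 + 0.00077647217 = 0.0052980708 m^3. 1 fluid_ounce_imp = 2.8413063e-05 m^3, so 0.0052980708 m^3 = 0.0052980708 / 2.8413063e-05 = 186.46603 fluid_ounce_imp ≈ 186.5 fluid_ounce_imp (4 s.f.). Final answer: 186.5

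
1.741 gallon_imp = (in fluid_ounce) 267.6. Check: 1 gallon_imp = 0.00454609 m^3, so 1.741 gallon_imp = 1.741 * 0.00454609 = 0.0079147427 m^3. 1 fluid_ounce = 2.957353e-05 m^3, so 0.0079147427 m^3 = 0.0079147427 / 2.957353e-05 = 267.62929 fluid_ounce ≈ 267.6 fluid_ounce (4 s.f.).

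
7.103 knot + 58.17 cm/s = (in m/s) 1 knot = 0.51444444 m/s, so 7.103 knot = 7.103 * 0.51444444 = 3.6540989 m/s. 1 cm/s = 0.01 m/s, so 58.17 cm/s = 58.17 * 0.01 = 0.5817 m/s. Sum: 3.6540989 + 0.5817 = 4.2357989 m/s. Result: 4.2357989 m/s ≈ 4.236 m/s (4 s.f.). Final answer: 4.236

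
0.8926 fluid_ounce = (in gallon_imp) 0.005807. Check: 1 fluid_ounce = 2.957353e-05 m^3, so 0.8926 fluid_ounce = 0.8926 * 2.957353e-05 = 2.6397332e-05 m^3. 1 gallon_imp = 0.00454609 m^3, so 2.6397332e-05 m^3 = 2.6397332e-05 / 0.00454609 = 0.0058066014 gallon_imp ≈ 0.005807 gallon_imp (4 s.f.).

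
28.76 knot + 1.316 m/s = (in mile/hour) 1 knot = 0.51444444 m/s, so 28.76 knot = 28.76 * 0.51444444 = 14.795422 m/s. 1.316 m/s is already in m/s. Sum: 14.795422 + 1.316 = 16.111422 m/s. 1 mile/hour = 0.44704 m/s, so 16.111422 m/s = 16.111422 / 0.44704 = 36.040225 mile/hour ≈ 36.04 mile/hour (4 s.f.). Final answer: 36.04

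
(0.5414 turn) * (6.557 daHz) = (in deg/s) 1 turn = 6.2831853 rad, so 0.5414 turn = 0.5414 * 6.2831853 = 3.4017165 rad. 1 daHz = 10 Hz, so 6.557 daHz = 6.557 * 10 = 65.57 Hz. Combine: 3.4017165 rad * 65.57 Hz = 223.05055 rad/s. 1 deg/s = 0.017453293 rad/s, so 223.05055 rad/s = 223.05055 / 0.017453293 = 12779.855 deg/s ≈ 1.278e+04 deg/s (4 s.f.). Final answer: 1.278e+04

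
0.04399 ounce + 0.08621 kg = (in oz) 1 ounce = 0.028349523 kg, so 0.04399 ounce = 0.04399 * 0.028349523 = 0.0012470955 kg. 0.08621 kg is already in kg. Sum: 0.0012470955 + 0.08621 = 0.087457096 kg. 1 oz = 0.028349523 kg, so 0.087457096 kg = 0.087457096 / 0.028349523 = 3.0849583 oz ≈ 3.085 oz (4 s.f.). Final answer: 3.085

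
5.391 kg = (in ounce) 1 ounce = 0.028349523 kg, so 5.391 kg = 5.391 / 0.028349523 = 190.16193 ounce ≈ 190.2 ounce (4 s.f.). Final answer: 190.2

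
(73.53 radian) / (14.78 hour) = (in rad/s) 0.001382. Check: 73.53 radian = 73.53 rad. 1 hour = 3600 s, so 14.78 hour = 14.78 * 3600 = 53208 s. Combine: 73.53 rad / 53208 s = 0.001381935 rad/s. Result: 0.001381935 rad/s ≈ 0.001382 rad/s (4 s.f.).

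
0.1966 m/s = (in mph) 1 mph = 0.44704 m/s, so 0.1966 m/s = 0.1966 / 0.44704 = 0.43978168 mph ≈ 0.4398 mph (4 s.f.). Final answer: 0.4398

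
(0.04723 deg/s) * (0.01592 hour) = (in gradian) 3.008. Check: 1 deg/s = 0.017453293 rad/s, so 0.04723 deg/s = 0.04723 * 0.017453293 = 0.00082431901 rad/s. 1 hour = 3600 s, so 0.01592 hour = 0.01592 * 3600 = 57.312 s. Combine: 0.00082431901 rad/s * 57.312 s = 0.047243371 rad. 1 gradian = 0.015707963 rad, so 0.047243371 rad = 0.047243371 / 0.015707963 = 3.0076064 gradian ≈ 3.008 gradian (4 s.f.).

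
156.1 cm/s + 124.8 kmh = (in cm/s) 3623. Check: 1 cm/s = 0.01 m/s, so 156.1 cm/s = 156.1 * 0.01 = 1.561 m/s. 1 kmh = 0.27777778 m/s, so 124.8 kmh = 124.8 * 0.27777778 = 34.666667 m/s. Sum: 1.561 + 34.666667 = 36.227667 m/s. 1 cm/s = 0.01 m/s, so 36.227667 m/s = 36.227667 / 0.01 = 3622.7667 cm/s ≈ 3623 cm/s (4 s.f.).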